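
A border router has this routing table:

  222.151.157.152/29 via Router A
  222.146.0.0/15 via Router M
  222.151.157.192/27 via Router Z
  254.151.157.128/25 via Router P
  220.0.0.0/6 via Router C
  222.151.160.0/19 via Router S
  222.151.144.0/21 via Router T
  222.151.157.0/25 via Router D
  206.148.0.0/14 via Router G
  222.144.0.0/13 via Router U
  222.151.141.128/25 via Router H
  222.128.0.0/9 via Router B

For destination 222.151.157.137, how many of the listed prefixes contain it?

3

Prefixes containing 222.151.157.137:
  220.0.0.0/6 (220.0.0.0 - 223.255.255.255)
  222.128.0.0/9 (222.128.0.0 - 222.255.255.255)
  222.144.0.0/13 (222.144.0.0 - 222.151.255.255)
Total matching entries: 3.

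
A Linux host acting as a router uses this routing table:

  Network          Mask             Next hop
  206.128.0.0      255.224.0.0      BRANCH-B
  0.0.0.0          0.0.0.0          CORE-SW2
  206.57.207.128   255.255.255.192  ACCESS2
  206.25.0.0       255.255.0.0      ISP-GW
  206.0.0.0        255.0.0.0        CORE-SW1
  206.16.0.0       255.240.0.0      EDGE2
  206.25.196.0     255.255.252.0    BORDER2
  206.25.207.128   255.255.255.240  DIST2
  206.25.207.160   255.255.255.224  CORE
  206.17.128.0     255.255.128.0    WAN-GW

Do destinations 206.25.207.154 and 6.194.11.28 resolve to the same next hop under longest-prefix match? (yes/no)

206.25.207.154: longest match 206.25.0.0/16 -> ISP-GW
6.194.11.28: longest match 0.0.0.0/0 -> CORE-SW2

no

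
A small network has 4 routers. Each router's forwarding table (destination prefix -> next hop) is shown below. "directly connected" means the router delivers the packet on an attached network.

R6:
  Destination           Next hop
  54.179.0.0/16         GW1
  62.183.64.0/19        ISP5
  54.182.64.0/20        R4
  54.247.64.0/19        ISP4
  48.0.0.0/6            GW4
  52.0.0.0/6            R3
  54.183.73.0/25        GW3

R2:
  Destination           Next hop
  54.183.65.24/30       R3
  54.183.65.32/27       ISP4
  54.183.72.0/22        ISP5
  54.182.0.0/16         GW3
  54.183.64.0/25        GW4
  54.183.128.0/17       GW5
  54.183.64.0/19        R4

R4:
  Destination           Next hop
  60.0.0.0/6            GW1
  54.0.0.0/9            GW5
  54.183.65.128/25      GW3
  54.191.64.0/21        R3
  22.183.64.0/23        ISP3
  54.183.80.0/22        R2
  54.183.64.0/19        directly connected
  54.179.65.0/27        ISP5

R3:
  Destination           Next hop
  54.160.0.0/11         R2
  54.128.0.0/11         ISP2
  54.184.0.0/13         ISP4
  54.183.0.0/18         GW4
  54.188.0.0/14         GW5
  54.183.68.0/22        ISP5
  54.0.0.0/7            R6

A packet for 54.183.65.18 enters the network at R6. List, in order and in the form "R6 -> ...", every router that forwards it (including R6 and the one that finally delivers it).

R6 -> R3 -> R2 -> R4

At R6: longest match for 54.183.65.18 is 52.0.0.0/6 -> R3
At R3: longest match for 54.183.65.18 is 54.160.0.0/11 -> R2
At R2: longest match for 54.183.65.18 is 54.183.64.0/19 -> R4
At R4: longest match for 54.183.65.18 is 54.183.64.0/19 -> directly connected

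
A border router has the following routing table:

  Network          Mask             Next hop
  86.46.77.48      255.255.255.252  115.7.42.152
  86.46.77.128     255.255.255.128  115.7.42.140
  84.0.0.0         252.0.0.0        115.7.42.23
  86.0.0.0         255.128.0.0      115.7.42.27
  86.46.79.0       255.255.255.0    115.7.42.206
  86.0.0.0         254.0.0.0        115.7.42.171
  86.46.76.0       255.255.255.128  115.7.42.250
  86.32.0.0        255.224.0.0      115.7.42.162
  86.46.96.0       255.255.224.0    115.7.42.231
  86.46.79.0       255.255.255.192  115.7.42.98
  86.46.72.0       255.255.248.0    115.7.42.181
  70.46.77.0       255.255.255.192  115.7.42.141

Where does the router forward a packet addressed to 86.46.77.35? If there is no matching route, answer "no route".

115.7.42.181

Routes whose prefix contains 86.46.77.35:
  84.0.0.0/6 (84.0.0.0 - 87.255.255.255) -> 115.7.42.23
  86.0.0.0/7 (86.0.0.0 - 87.255.255.255) -> 115.7.42.171
  86.0.0.0/9 (86.0.0.0 - 86.127.255.255) -> 115.7.42.27
  86.32.0.0/11 (86.32.0.0 - 86.63.255.255) -> 115.7.42.162
  86.46.72.0/21 (86.46.72.0 - 86.46.79.255) -> 115.7.42.181
More-specific entries that do NOT match:
  86.46.77.48/30 (86.46.77.48 - 86.46.77.51) does not contain 86.46.77.35
  86.46.79.0/26 (86.46.79.0 - 86.46.79.63) does not contain 86.46.77.35
  70.46.77.0/26 (70.46.77.0 - 70.46.77.63) does not contain 86.46.77.35
  86.46.77.128/25 (86.46.77.128 - 86.46.77.255) does not contain 86.46.77.35
  86.46.76.0/25 (86.46.76.0 - 86.46.76.127) does not contain 86.46.77.35
  86.46.79.0/24 (86.46.79.0 - 86.46.79.255) does not contain 86.46.77.35
Longest matching prefix is /21 -> next hop 115.7.42.181.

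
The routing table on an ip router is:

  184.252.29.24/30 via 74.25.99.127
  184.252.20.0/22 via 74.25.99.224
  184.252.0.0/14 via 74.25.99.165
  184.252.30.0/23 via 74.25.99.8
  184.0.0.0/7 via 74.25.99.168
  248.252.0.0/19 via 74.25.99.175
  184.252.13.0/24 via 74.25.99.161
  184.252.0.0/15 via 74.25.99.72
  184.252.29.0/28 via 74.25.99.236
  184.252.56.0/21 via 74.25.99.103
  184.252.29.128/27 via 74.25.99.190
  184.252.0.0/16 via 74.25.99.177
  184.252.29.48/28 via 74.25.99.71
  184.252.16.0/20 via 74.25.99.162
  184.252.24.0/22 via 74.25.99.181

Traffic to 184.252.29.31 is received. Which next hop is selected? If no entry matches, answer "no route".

Routes whose prefix contains 184.252.29.31:
  184.0.0.0/7 (184.0.0.0 - 185.255.255.255) -> 74.25.99.168
  184.252.0.0/14 (184.252.0.0 - 184.255.255.255) -> 74.25.99.165
  184.252.0.0/15 (184.252.0.0 - 184.253.255.255) -> 74.25.99.72
  184.252.0.0/16 (184.252.0.0 - 184.252.255.255) -> 74.25.99.177
  184.252.16.0/20 (184.252.16.0 - 184.252.31.255) -> 74.25.99.162
More-specific entries that do NOT match:
  184.252.29.24/30 (184.252.29.24 - 184.252.29.27) does not contain 184.252.29.31
  184.252.29.0/28 (184.252.29.0 - 184.252.29.15) does not contain 184.252.29.31
  184.252.29.48/28 (184.252.29.48 - 184.252.29.63) does not contain 184.252.29.31
  184.252.29.128/27 (184.252.29.128 - 184.252.29.159) does not contain 184.252.29.31
  184.252.13.0/24 (184.252.13.0 - 184.252.13.255) does not contain 184.252.29.31
  184.252.30.0/23 (184.252.30.0 - 184.252.31.255) does not contain 184.252.29.31
  184.252.20.0/22 (184.252.20.0 - 184.252.23.255) does not contain 184.252.29.31
  184.252.24.0/22 (184.252.24.0 - 184.252.27.255) does not contain 184.252.29.31
  184.252.56.0/21 (184.252.56.0 - 184.252.63.255) does not contain 184.252.29.31
Longest matching prefix is /20 -> next hop 74.25.99.162.

74.25.99.162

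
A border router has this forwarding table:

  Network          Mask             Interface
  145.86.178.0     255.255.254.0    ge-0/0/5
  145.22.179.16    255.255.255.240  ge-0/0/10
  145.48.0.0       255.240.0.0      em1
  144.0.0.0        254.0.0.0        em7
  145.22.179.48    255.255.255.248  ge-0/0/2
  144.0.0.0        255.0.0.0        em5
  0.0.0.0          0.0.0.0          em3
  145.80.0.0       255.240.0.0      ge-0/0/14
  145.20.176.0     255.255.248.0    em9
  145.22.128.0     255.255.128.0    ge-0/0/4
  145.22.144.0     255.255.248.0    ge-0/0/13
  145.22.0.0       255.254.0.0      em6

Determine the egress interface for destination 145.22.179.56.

ge-0/0/4

Routes whose prefix contains 145.22.179.56:
  0.0.0.0/0 (default, matches everything) -> em3
  144.0.0.0/7 (144.0.0.0 - 145.255.255.255) -> em7
  145.22.0.0/15 (145.22.0.0 - 145.23.255.255) -> em6
  145.22.128.0/17 (145.22.128.0 - 145.22.255.255) -> ge-0/0/4
More-specific entries that do NOT match:
  145.22.179.48/29 (145.22.179.48 - 145.22.179.55) does not contain 145.22.179.56
  145.22.179.16/28 (145.22.179.16 - 145.22.179.31) does not contain 145.22.179.56
  145.86.178.0/23 (145.86.178.0 - 145.86.179.255) does not contain 145.22.179.56
  145.20.176.0/21 (145.20.176.0 - 145.20.183.255) does not contain 145.22.179.56
  145.22.144.0/21 (145.22.144.0 - 145.22.151.255) does not contain 145.22.179.56
Longest matching prefix is /17 -> interface ge-0/0/4.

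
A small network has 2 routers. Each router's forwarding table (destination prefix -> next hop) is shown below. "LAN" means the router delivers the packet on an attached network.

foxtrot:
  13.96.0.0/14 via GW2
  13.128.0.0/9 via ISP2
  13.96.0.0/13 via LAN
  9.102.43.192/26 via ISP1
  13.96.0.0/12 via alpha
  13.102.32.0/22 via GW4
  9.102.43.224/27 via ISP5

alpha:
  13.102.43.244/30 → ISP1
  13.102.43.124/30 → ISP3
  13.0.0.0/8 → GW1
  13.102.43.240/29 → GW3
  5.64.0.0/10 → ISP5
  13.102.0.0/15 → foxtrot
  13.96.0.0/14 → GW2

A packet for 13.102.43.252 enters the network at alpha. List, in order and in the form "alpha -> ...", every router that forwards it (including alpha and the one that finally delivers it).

alpha -> foxtrot

At alpha: longest match for 13.102.43.252 is 13.102.0.0/15 -> foxtrot
At foxtrot: longest match for 13.102.43.252 is 13.96.0.0/13 -> LAN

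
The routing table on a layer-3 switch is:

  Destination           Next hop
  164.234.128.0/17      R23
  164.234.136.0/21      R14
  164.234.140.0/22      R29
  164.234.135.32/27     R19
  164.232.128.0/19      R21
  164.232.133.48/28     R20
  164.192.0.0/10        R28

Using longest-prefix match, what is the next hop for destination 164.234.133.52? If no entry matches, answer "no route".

R23

Routes whose prefix contains 164.234.133.52:
  164.192.0.0/10 (164.192.0.0 - 164.255.255.255) -> R28
  164.234.128.0/17 (164.234.128.0 - 164.234.255.255) -> R23
More-specific entries that do NOT match:
  164.232.133.48/28 (164.232.133.48 - 164.232.133.63) does not contain 164.234.133.52
  164.234.135.32/27 (164.234.135.32 - 164.234.135.63) does not contain 164.234.133.52
  164.234.140.0/22 (164.234.140.0 - 164.234.143.255) does not contain 164.234.133.52
  164.234.136.0/21 (164.234.136.0 - 164.234.143.255) does not contain 164.234.133.52
  164.232.128.0/19 (164.232.128.0 - 164.232.159.255) does not contain 164.234.133.52
Longest matching prefix is /17 -> next hop R23.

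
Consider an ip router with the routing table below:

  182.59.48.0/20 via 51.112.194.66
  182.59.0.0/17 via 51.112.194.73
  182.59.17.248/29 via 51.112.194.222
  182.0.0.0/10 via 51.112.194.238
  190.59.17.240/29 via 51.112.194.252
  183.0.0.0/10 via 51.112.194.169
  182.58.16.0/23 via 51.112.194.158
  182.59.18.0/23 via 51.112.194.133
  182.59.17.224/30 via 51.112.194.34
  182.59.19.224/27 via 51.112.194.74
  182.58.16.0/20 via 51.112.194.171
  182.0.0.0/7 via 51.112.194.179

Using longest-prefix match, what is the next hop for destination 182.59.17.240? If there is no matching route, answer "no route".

Routes whose prefix contains 182.59.17.240:
  182.0.0.0/7 (182.0.0.0 - 183.255.255.255) -> 51.112.194.179
  182.0.0.0/10 (182.0.0.0 - 182.63.255.255) -> 51.112.194.238
  182.59.0.0/17 (182.59.0.0 - 182.59.127.255) -> 51.112.194.73
More-specific entries that do NOT match:
  182.59.17.224/30 (182.59.17.224 - 182.59.17.227) does not contain 182.59.17.240
  182.59.17.248/29 (182.59.17.248 - 182.59.17.255) does not contain 182.59.17.240
  190.59.17.240/29 (190.59.17.240 - 190.59.17.247) does not contain 182.59.17.240
  182.59.19.224/27 (182.59.19.224 - 182.59.19.255) does not contain 182.59.17.240
  182.58.16.0/23 (182.58.16.0 - 182.58.17.255) does not contain 182.59.17.240
  182.59.18.0/23 (182.59.18.0 - 182.59.19.255) does not contain 182.59.17.240
  182.59.48.0/20 (182.59.48.0 - 182.59.63.255) does not contain 182.59.17.240
  182.58.16.0/20 (182.58.16.0 - 182.58.31.255) does not contain 182.59.17.240
Longest matching prefix is /17 -> next hop 51.112.194.73.

51.112.194.73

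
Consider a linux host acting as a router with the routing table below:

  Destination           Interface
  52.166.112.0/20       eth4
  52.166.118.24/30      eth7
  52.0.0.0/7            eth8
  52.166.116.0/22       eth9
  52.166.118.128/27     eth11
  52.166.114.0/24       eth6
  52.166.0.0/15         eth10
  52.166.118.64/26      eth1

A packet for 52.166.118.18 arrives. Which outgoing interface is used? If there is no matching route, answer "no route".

Routes whose prefix contains 52.166.118.18:
  52.0.0.0/7 (52.0.0.0 - 53.255.255.255) -> eth8
  52.166.0.0/15 (52.166.0.0 - 52.167.255.255) -> eth10
  52.166.112.0/20 (52.166.112.0 - 52.166.127.255) -> eth4
  52.166.116.0/22 (52.166.116.0 - 52.166.119.255) -> eth9
More-specific entries that do NOT match:
  52.166.118.24/30 (52.166.118.24 - 52.166.118.27) does not contain 52.166.118.18
  52.166.118.128/27 (52.166.118.128 - 52.166.118.159) does not contain 52.166.118.18
  52.166.118.64/26 (52.166.118.64 - 52.166.118.127) does not contain 52.166.118.18
  52.166.114.0/24 (52.166.114.0 - 52.166.114.255) does not contain 52.166.118.18
Longest matching prefix is /22 -> interface eth9.

eth9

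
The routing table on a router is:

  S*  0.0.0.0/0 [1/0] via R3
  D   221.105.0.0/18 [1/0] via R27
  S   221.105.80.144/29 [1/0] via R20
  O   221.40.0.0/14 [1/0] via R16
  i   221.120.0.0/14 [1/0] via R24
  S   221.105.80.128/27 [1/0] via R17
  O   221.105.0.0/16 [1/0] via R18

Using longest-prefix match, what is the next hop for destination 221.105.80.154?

Routes whose prefix contains 221.105.80.154:
  0.0.0.0/0 (default, matches everything) -> R3
  221.105.0.0/16 (221.105.0.0 - 221.105.255.255) -> R18
  221.105.80.128/27 (221.105.80.128 - 221.105.80.159) -> R17
More-specific entries that do NOT match:
  221.105.80.144/29 (221.105.80.144 - 221.105.80.151) does not contain 221.105.80.154
Longest matching prefix is /27 -> next hop R17.

R17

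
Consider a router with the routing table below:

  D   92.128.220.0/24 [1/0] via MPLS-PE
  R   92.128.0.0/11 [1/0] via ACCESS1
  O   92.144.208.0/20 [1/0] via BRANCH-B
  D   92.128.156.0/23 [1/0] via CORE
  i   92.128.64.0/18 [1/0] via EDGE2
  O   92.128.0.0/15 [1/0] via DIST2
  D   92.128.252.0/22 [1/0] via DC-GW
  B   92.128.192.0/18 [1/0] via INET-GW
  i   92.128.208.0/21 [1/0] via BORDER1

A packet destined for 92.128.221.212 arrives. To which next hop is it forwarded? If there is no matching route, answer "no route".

INET-GW

Routes whose prefix contains 92.128.221.212:
  92.128.0.0/11 (92.128.0.0 - 92.159.255.255) -> ACCESS1
  92.128.0.0/15 (92.128.0.0 - 92.129.255.255) -> DIST2
  92.128.192.0/18 (92.128.192.0 - 92.128.255.255) -> INET-GW
More-specific entries that do NOT match:
  92.128.220.0/24 (92.128.220.0 - 92.128.220.255) does not contain 92.128.221.212
  92.128.156.0/23 (92.128.156.0 - 92.128.157.255) does not contain 92.128.221.212
  92.128.252.0/22 (92.128.252.0 - 92.128.255.255) does not contain 92.128.221.212
  92.128.208.0/21 (92.128.208.0 - 92.128.215.255) does not contain 92.128.221.212
  92.144.208.0/20 (92.144.208.0 - 92.144.223.255) does not contain 92.128.221.212
Longest matching prefix is /18 -> next hop INET-GW.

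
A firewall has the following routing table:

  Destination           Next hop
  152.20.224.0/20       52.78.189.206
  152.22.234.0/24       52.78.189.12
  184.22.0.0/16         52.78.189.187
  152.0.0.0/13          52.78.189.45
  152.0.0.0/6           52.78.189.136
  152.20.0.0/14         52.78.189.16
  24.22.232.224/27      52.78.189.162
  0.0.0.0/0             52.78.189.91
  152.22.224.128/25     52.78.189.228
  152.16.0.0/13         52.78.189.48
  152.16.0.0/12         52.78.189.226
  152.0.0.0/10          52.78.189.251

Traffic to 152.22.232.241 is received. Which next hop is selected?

52.78.189.16

Routes whose prefix contains 152.22.232.241:
  0.0.0.0/0 (default, matches everything) -> 52.78.189.91
  152.0.0.0/6 (152.0.0.0 - 155.255.255.255) -> 52.78.189.136
  152.0.0.0/10 (152.0.0.0 - 152.63.255.255) -> 52.78.189.251
  152.16.0.0/12 (152.16.0.0 - 152.31.255.255) -> 52.78.189.226
  152.16.0.0/13 (152.16.0.0 - 152.23.255.255) -> 52.78.189.48
  152.20.0.0/14 (152.20.0.0 - 152.23.255.255) -> 52.78.189.16
More-specific entries that do NOT match:
  24.22.232.224/27 (24.22.232.224 - 24.22.232.255) does not contain 152.22.232.241
  152.22.224.128/25 (152.22.224.128 - 152.22.224.255) does not contain 152.22.232.241
  152.22.234.0/24 (152.22.234.0 - 152.22.234.255) does not contain 152.22.232.241
  152.20.224.0/20 (152.20.224.0 - 152.20.239.255) does not contain 152.22.232.241
  184.22.0.0/16 (184.22.0.0 - 184.22.255.255) does not contain 152.22.232.241
Longest matching prefix is /14 -> next hop 52.78.189.16.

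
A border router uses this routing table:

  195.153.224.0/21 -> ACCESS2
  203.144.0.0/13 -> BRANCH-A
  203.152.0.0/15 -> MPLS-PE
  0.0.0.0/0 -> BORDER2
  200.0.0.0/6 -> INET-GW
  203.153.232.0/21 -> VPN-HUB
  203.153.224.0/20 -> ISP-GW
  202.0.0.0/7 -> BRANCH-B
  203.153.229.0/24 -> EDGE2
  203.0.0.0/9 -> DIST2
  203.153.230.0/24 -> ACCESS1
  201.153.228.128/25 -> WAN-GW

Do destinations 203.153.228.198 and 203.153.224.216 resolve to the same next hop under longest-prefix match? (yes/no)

203.153.228.198: longest match 203.153.224.0/20 -> ISP-GW
203.153.224.216: longest match 203.153.224.0/20 -> ISP-GW

yes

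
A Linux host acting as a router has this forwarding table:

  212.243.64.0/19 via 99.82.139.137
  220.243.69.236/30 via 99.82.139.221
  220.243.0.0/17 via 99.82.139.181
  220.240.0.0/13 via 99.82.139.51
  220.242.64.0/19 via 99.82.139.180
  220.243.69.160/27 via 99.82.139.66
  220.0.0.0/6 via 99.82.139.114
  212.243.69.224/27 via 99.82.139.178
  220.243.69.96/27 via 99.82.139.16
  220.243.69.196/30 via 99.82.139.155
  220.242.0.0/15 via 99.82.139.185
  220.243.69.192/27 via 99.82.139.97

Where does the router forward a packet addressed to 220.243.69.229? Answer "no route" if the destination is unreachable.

99.82.139.181

Routes whose prefix contains 220.243.69.229:
  220.0.0.0/6 (220.0.0.0 - 223.255.255.255) -> 99.82.139.114
  220.240.0.0/13 (220.240.0.0 - 220.247.255.255) -> 99.82.139.51
  220.242.0.0/15 (220.242.0.0 - 220.243.255.255) -> 99.82.139.185
  220.243.0.0/17 (220.243.0.0 - 220.243.127.255) -> 99.82.139.181
More-specific entries that do NOT match:
  220.243.69.236/30 (220.243.69.236 - 220.243.69.239) does not contain 220.243.69.229
  220.243.69.196/30 (220.243.69.196 - 220.243.69.199) does not contain 220.243.69.229
  220.243.69.160/27 (220.243.69.160 - 220.243.69.191) does not contain 220.243.69.229
  212.243.69.224/27 (212.243.69.224 - 212.243.69.255) does not contain 220.243.69.229
  220.243.69.96/27 (220.243.69.96 - 220.243.69.127) does not contain 220.243.69.229
  220.243.69.192/27 (220.243.69.192 - 220.243.69.223) does not contain 220.243.69.229
  212.243.64.0/19 (212.243.64.0 - 212.243.95.255) does not contain 220.243.69.229
  220.242.64.0/19 (220.242.64.0 - 220.242.95.255) does not contain 220.243.69.229
Longest matching prefix is /17 -> next hop 99.82.139.181.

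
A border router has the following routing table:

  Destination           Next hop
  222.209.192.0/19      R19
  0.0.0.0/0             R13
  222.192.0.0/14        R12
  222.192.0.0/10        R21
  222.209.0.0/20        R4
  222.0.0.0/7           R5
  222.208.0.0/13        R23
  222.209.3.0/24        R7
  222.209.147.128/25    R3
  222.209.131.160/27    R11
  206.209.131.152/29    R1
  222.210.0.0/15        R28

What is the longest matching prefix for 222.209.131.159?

222.208.0.0/13

Entries matching 222.209.131.159:
  0.0.0.0/0 (default, matches everything)
  222.0.0.0/7 (222.0.0.0 - 223.255.255.255)
  222.192.0.0/10 (222.192.0.0 - 222.255.255.255)
  222.208.0.0/13 (222.208.0.0 - 222.215.255.255)
Most specific is 222.208.0.0/13.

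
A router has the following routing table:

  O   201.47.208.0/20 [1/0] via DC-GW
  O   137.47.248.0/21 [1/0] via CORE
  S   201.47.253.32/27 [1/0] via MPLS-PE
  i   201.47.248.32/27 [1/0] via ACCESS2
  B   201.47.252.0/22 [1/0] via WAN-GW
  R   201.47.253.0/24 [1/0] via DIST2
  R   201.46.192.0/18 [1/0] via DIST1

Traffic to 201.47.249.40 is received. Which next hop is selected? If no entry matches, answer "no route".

no route

No entry's prefix contains 201.47.249.40; there is no default route.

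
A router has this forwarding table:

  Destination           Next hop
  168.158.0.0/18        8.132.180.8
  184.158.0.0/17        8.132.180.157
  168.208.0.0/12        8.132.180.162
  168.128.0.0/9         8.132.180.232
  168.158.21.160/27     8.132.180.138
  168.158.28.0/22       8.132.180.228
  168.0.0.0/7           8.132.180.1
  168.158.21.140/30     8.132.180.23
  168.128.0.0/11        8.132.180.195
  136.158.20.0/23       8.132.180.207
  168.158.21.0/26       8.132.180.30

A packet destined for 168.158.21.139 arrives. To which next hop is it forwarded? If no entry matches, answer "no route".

8.132.180.8

Routes whose prefix contains 168.158.21.139:
  168.0.0.0/7 (168.0.0.0 - 169.255.255.255) -> 8.132.180.1
  168.128.0.0/9 (168.128.0.0 - 168.255.255.255) -> 8.132.180.232
  168.128.0.0/11 (168.128.0.0 - 168.159.255.255) -> 8.132.180.195
  168.158.0.0/18 (168.158.0.0 - 168.158.63.255) -> 8.132.180.8
More-specific entries that do NOT match:
  168.158.21.140/30 (168.158.21.140 - 168.158.21.143) does not contain 168.158.21.139
  168.158.21.160/27 (168.158.21.160 - 168.158.21.191) does not contain 168.158.21.139
  168.158.21.0/26 (168.158.21.0 - 168.158.21.63) does not contain 168.158.21.139
  136.158.20.0/23 (136.158.20.0 - 136.158.21.255) does not contain 168.158.21.139
  168.158.28.0/22 (168.158.28.0 - 168.158.31.255) does not contain 168.158.21.139
Longest matching prefix is /18 -> next hop 8.132.180.8.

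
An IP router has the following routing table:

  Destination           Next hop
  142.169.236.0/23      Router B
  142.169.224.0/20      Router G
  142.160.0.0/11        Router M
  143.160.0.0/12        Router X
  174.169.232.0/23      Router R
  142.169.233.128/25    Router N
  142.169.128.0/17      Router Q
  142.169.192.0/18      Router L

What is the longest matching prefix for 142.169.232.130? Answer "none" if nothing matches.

Entries matching 142.169.232.130:
  142.160.0.0/11 (142.160.0.0 - 142.191.255.255)
  142.169.128.0/17 (142.169.128.0 - 142.169.255.255)
  142.169.192.0/18 (142.169.192.0 - 142.169.255.255)
  142.169.224.0/20 (142.169.224.0 - 142.169.239.255)
Most specific is 142.169.224.0/20.

142.169.224.0/20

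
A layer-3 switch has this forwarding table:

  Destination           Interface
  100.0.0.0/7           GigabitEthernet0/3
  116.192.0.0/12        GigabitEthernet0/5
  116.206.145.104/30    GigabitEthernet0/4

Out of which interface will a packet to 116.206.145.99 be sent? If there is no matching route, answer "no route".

Routes whose prefix contains 116.206.145.99:
  116.192.0.0/12 (116.192.0.0 - 116.207.255.255) -> GigabitEthernet0/5
More-specific entries that do NOT match:
  116.206.145.104/30 (116.206.145.104 - 116.206.145.107) does not contain 116.206.145.99
Longest matching prefix is /12 -> interface GigabitEthernet0/5.

GigabitEthernet0/5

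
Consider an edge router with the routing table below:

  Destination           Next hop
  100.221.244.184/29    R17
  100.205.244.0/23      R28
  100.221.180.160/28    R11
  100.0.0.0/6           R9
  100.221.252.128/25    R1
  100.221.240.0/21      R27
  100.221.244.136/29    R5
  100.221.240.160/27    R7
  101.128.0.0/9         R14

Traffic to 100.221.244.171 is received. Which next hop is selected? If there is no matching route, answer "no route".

R27

Routes whose prefix contains 100.221.244.171:
  100.0.0.0/6 (100.0.0.0 - 103.255.255.255) -> R9
  100.221.240.0/21 (100.221.240.0 - 100.221.247.255) -> R27
More-specific entries that do NOT match:
  100.221.244.184/29 (100.221.244.184 - 100.221.244.191) does not contain 100.221.244.171
  100.221.244.136/29 (100.221.244.136 - 100.221.244.143) does not contain 100.221.244.171
  100.221.180.160/28 (100.221.180.160 - 100.221.180.175) does not contain 100.221.244.171
  100.221.240.160/27 (100.221.240.160 - 100.221.240.191) does not contain 100.221.244.171
  100.221.252.128/25 (100.221.252.128 - 100.221.252.255) does not contain 100.221.244.171
  100.205.244.0/23 (100.205.244.0 - 100.205.245.255) does not contain 100.221.244.171
Longest matching prefix is /21 -> next hop R27.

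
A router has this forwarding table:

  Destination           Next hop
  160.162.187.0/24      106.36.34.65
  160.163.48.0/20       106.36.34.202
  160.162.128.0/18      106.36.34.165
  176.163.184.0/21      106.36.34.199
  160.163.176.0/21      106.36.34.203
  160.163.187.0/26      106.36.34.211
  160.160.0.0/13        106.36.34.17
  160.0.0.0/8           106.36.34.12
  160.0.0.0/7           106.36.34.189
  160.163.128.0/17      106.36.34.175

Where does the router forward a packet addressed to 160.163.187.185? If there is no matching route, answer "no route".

106.36.34.175

Routes whose prefix contains 160.163.187.185:
  160.0.0.0/7 (160.0.0.0 - 161.255.255.255) -> 106.36.34.189
  160.0.0.0/8 (160.0.0.0 - 160.255.255.255) -> 106.36.34.12
  160.160.0.0/13 (160.160.0.0 - 160.167.255.255) -> 106.36.34.17
  160.163.128.0/17 (160.163.128.0 - 160.163.255.255) -> 106.36.34.175
More-specific entries that do NOT match:
  160.163.187.0/26 (160.163.187.0 - 160.163.187.63) does not contain 160.163.187.185
  160.162.187.0/24 (160.162.187.0 - 160.162.187.255) does not contain 160.163.187.185
  176.163.184.0/21 (176.163.184.0 - 176.163.191.255) does not contain 160.163.187.185
  160.163.176.0/21 (160.163.176.0 - 160.163.183.255) does not contain 160.163.187.185
  160.163.48.0/20 (160.163.48.0 - 160.163.63.255) does not contain 160.163.187.185
  160.162.128.0/18 (160.162.128.0 - 160.162.191.255) does not contain 160.163.187.185
Longest matching prefix is /17 -> next hop 106.36.34.175.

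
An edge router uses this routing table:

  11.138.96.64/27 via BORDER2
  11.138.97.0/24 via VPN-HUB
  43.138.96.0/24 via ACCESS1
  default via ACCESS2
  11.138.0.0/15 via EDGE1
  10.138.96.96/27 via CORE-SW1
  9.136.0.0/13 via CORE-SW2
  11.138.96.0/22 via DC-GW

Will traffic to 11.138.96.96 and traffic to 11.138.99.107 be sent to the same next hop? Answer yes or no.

yes

11.138.96.96: longest match 11.138.96.0/22 -> DC-GW
11.138.99.107: longest match 11.138.96.0/22 -> DC-GW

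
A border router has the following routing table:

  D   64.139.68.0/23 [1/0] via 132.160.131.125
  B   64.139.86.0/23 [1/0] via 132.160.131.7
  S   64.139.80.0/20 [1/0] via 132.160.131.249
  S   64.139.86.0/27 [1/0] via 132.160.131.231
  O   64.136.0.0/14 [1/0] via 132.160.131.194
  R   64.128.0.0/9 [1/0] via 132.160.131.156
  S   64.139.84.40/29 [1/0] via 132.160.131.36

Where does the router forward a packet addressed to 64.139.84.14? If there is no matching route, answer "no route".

Routes whose prefix contains 64.139.84.14:
  64.128.0.0/9 (64.128.0.0 - 64.255.255.255) -> 132.160.131.156
  64.136.0.0/14 (64.136.0.0 - 64.139.255.255) -> 132.160.131.194
  64.139.80.0/20 (64.139.80.0 - 64.139.95.255) -> 132.160.131.249
More-specific entries that do NOT match:
  64.139.84.40/29 (64.139.84.40 - 64.139.84.47) does not contain 64.139.84.14
  64.139.86.0/27 (64.139.86.0 - 64.139.86.31) does not contain 64.139.84.14
  64.139.68.0/23 (64.139.68.0 - 64.139.69.255) does not contain 64.139.84.14
  64.139.86.0/23 (64.139.86.0 - 64.139.87.255) does not contain 64.139.84.14
Longest matching prefix is /20 -> next hop 132.160.131.249.

132.160.131.249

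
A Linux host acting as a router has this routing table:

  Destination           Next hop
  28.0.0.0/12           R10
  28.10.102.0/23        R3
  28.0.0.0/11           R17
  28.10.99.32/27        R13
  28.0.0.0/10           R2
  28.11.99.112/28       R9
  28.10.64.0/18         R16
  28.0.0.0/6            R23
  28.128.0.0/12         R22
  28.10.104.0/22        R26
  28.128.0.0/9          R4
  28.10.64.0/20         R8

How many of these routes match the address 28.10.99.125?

Prefixes containing 28.10.99.125:
  28.0.0.0/6 (28.0.0.0 - 31.255.255.255)
  28.0.0.0/10 (28.0.0.0 - 28.63.255.255)
  28.0.0.0/11 (28.0.0.0 - 28.31.255.255)
  28.0.0.0/12 (28.0.0.0 - 28.15.255.255)
  28.10.64.0/18 (28.10.64.0 - 28.10.127.255)
Total matching entries: 5.

5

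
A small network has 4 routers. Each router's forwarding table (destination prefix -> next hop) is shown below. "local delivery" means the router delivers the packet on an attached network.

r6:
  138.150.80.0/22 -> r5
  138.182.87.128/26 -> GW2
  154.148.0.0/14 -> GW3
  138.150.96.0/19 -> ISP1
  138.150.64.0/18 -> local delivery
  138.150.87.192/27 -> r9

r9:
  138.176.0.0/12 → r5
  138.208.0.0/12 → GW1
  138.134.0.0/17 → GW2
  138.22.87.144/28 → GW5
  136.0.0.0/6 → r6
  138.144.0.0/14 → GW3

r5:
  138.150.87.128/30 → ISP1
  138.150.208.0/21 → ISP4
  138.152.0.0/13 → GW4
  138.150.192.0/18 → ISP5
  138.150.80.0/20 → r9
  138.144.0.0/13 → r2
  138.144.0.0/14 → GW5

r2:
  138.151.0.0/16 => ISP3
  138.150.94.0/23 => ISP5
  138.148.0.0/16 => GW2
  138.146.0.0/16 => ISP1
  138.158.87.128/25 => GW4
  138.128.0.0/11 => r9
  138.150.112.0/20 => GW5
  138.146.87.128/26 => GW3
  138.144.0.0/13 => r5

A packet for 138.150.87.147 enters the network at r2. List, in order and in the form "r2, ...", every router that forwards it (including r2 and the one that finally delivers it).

At r2: longest match for 138.150.87.147 is 138.144.0.0/13 -> r5
At r5: longest match for 138.150.87.147 is 138.150.80.0/20 -> r9
At r9: longest match for 138.150.87.147 is 136.0.0.0/6 -> r6
At r6: longest match for 138.150.87.147 is 138.150.64.0/18 -> local delivery

r2, r5, r9, r6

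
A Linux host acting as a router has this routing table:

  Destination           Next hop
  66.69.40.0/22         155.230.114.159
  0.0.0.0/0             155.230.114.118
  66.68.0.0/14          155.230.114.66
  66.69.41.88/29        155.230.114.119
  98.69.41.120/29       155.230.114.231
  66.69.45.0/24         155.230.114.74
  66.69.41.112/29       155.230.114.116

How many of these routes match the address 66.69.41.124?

3

Prefixes containing 66.69.41.124:
  0.0.0.0/0 (default, matches everything)
  66.68.0.0/14 (66.68.0.0 - 66.71.255.255)
  66.69.40.0/22 (66.69.40.0 - 66.69.43.255)
Total matching entries: 3.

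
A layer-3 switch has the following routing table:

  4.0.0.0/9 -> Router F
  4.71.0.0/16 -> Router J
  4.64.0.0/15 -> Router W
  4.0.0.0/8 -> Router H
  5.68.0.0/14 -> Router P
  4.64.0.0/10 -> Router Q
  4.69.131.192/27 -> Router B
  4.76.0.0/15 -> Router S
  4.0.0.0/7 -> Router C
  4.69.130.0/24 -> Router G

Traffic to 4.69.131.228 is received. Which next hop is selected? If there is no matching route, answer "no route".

Routes whose prefix contains 4.69.131.228:
  4.0.0.0/7 (4.0.0.0 - 5.255.255.255) -> Router C
  4.0.0.0/8 (4.0.0.0 - 4.255.255.255) -> Router H
  4.0.0.0/9 (4.0.0.0 - 4.127.255.255) -> Router F
  4.64.0.0/10 (4.64.0.0 - 4.127.255.255) -> Router Q
More-specific entries that do NOT match:
  4.69.131.192/27 (4.69.131.192 - 4.69.131.223) does not contain 4.69.131.228
  4.69.130.0/24 (4.69.130.0 - 4.69.130.255) does not contain 4.69.131.228
  4.71.0.0/16 (4.71.0.0 - 4.71.255.255) does not contain 4.69.131.228
  4.64.0.0/15 (4.64.0.0 - 4.65.255.255) does not contain 4.69.131.228
  4.76.0.0/15 (4.76.0.0 - 4.77.255.255) does not contain 4.69.131.228
  5.68.0.0/14 (5.68.0.0 - 5.71.255.255) does not contain 4.69.131.228
Longest matching prefix is /10 -> next hop Router Q.

Router Q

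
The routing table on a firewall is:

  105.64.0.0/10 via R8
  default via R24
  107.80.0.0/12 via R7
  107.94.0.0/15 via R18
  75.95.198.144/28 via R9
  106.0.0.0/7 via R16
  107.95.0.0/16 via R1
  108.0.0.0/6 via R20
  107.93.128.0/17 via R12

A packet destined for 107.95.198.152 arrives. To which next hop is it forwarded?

Routes whose prefix contains 107.95.198.152:
  0.0.0.0/0 (default, matches everything) -> R24
  106.0.0.0/7 (106.0.0.0 - 107.255.255.255) -> R16
  107.80.0.0/12 (107.80.0.0 - 107.95.255.255) -> R7
  107.94.0.0/15 (107.94.0.0 - 107.95.255.255) -> R18
  107.95.0.0/16 (107.95.0.0 - 107.95.255.255) -> R1
More-specific entries that do NOT match:
  75.95.198.144/28 (75.95.198.144 - 75.95.198.159) does not contain 107.95.198.152
  107.93.128.0/17 (107.93.128.0 - 107.93.255.255) does not contain 107.95.198.152
Longest matching prefix is /16 -> next hop R1.

R1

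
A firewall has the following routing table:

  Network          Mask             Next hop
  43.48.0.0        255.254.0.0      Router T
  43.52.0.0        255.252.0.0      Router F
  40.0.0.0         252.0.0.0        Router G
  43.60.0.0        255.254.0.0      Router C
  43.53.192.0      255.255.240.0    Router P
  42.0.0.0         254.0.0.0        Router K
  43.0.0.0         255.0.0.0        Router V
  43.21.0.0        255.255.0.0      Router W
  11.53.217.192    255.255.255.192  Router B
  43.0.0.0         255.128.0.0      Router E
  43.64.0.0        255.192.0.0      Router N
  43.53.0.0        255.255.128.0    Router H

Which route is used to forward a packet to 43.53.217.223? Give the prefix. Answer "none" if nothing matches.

43.52.0.0/14

Entries matching 43.53.217.223:
  40.0.0.0/6 (40.0.0.0 - 43.255.255.255)
  42.0.0.0/7 (42.0.0.0 - 43.255.255.255)
  43.0.0.0/8 (43.0.0.0 - 43.255.255.255)
  43.0.0.0/9 (43.0.0.0 - 43.127.255.255)
  43.52.0.0/14 (43.52.0.0 - 43.55.255.255)
Most specific is 43.52.0.0/14.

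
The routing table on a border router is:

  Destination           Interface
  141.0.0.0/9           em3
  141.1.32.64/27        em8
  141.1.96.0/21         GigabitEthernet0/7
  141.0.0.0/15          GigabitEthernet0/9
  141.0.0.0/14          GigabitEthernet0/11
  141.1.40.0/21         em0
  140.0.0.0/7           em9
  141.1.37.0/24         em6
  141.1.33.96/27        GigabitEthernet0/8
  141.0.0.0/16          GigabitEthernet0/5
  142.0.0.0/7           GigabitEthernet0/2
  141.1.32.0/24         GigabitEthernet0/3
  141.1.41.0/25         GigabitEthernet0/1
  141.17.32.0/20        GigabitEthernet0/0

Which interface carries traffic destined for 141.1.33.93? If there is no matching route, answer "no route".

Routes whose prefix contains 141.1.33.93:
  140.0.0.0/7 (140.0.0.0 - 141.255.255.255) -> em9
  141.0.0.0/9 (141.0.0.0 - 141.127.255.255) -> em3
  141.0.0.0/14 (141.0.0.0 - 141.3.255.255) -> GigabitEthernet0/11
  141.0.0.0/15 (141.0.0.0 - 141.1.255.255) -> GigabitEthernet0/9
More-specific entries that do NOT match:
  141.1.32.64/27 (141.1.32.64 - 141.1.32.95) does not contain 141.1.33.93
  141.1.33.96/27 (141.1.33.96 - 141.1.33.127) does not contain 141.1.33.93
  141.1.41.0/25 (141.1.41.0 - 141.1.41.127) does not contain 141.1.33.93
  141.1.37.0/24 (141.1.37.0 - 141.1.37.255) does not contain 141.1.33.93
  141.1.32.0/24 (141.1.32.0 - 141.1.32.255) does not contain 141.1.33.93
  141.1.96.0/21 (141.1.96.0 - 141.1.103.255) does not contain 141.1.33.93
  141.1.40.0/21 (141.1.40.0 - 141.1.47.255) does not contain 141.1.33.93
  141.17.32.0/20 (141.17.32.0 - 141.17.47.255) does not contain 141.1.33.93
  141.0.0.0/16 (141.0.0.0 - 141.0.255.255) does not contain 141.1.33.93
Longest matching prefix is /15 -> interface GigabitEthernet0/9.

GigabitEthernet0/9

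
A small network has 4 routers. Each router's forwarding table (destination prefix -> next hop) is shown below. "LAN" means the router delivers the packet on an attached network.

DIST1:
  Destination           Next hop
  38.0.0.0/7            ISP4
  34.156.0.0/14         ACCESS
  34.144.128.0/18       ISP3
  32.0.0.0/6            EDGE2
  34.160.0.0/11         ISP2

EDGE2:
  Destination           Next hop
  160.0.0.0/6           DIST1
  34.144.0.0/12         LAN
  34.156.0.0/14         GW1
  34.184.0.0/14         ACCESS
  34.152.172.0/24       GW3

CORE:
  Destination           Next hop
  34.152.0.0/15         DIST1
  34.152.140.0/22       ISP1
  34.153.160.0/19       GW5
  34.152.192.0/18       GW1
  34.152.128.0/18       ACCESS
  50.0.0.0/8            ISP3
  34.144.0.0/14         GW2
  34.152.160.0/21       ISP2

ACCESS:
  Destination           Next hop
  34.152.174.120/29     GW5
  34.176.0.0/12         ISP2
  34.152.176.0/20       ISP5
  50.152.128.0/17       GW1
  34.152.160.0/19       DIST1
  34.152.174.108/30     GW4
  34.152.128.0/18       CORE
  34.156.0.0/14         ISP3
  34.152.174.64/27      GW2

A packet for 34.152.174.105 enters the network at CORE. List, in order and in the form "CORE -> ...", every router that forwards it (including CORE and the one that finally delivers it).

CORE -> ACCESS -> DIST1 -> EDGE2

At CORE: longest match for 34.152.174.105 is 34.152.128.0/18 -> ACCESS
At ACCESS: longest match for 34.152.174.105 is 34.152.160.0/19 -> DIST1
At DIST1: longest match for 34.152.174.105 is 32.0.0.0/6 -> EDGE2
At EDGE2: longest match for 34.152.174.105 is 34.144.0.0/12 -> LAN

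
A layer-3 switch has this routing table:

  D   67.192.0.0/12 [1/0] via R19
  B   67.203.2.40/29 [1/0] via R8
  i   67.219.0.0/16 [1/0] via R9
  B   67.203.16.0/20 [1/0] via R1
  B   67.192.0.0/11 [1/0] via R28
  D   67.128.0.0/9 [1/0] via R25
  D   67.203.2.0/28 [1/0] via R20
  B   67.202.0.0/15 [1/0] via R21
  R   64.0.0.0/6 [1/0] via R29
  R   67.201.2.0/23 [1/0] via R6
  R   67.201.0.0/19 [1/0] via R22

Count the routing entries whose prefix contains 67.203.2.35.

Prefixes containing 67.203.2.35:
  64.0.0.0/6 (64.0.0.0 - 67.255.255.255)
  67.128.0.0/9 (67.128.0.0 - 67.255.255.255)
  67.192.0.0/11 (67.192.0.0 - 67.223.255.255)
  67.192.0.0/12 (67.192.0.0 - 67.207.255.255)
  67.202.0.0/15 (67.202.0.0 - 67.203.255.255)
Total matching entries: 5.

5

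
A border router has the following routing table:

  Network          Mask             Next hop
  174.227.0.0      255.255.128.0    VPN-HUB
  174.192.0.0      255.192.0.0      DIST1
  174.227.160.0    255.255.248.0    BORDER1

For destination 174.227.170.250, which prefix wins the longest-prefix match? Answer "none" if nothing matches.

174.192.0.0/10

Entries matching 174.227.170.250:
  174.192.0.0/10 (174.192.0.0 - 174.255.255.255)
Most specific is 174.192.0.0/10.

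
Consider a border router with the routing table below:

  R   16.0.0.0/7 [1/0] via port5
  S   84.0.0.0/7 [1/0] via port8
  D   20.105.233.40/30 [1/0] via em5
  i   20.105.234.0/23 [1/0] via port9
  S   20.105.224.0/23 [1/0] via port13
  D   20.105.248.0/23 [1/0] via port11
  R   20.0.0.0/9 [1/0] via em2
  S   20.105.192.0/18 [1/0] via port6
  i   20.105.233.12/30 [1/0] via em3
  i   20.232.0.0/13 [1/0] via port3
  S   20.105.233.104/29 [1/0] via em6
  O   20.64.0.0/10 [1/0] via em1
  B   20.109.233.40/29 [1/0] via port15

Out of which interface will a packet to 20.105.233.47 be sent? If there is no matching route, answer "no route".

Routes whose prefix contains 20.105.233.47:
  20.0.0.0/9 (20.0.0.0 - 20.127.255.255) -> em2
  20.64.0.0/10 (20.64.0.0 - 20.127.255.255) -> em1
  20.105.192.0/18 (20.105.192.0 - 20.105.255.255) -> port6
More-specific entries that do NOT match:
  20.105.233.40/30 (20.105.233.40 - 20.105.233.43) does not contain 20.105.233.47
  20.105.233.12/30 (20.105.233.12 - 20.105.233.15) does not contain 20.105.233.47
  20.105.233.104/29 (20.105.233.104 - 20.105.233.111) does not contain 20.105.233.47
  20.109.233.40/29 (20.109.233.40 - 20.109.233.47) does not contain 20.105.233.47
  20.105.234.0/23 (20.105.234.0 - 20.105.235.255) does not contain 20.105.233.47
  20.105.224.0/23 (20.105.224.0 - 20.105.225.255) does not contain 20.105.233.47
  20.105.248.0/23 (20.105.248.0 - 20.105.249.255) does not contain 20.105.233.47
Longest matching prefix is /18 -> interface port6.

port6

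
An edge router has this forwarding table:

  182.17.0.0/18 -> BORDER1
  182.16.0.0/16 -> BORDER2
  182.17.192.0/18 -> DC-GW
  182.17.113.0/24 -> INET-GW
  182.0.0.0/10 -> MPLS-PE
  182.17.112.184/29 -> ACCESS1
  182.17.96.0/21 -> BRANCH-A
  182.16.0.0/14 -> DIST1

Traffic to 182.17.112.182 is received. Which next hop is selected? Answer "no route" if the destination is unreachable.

DIST1

Routes whose prefix contains 182.17.112.182:
  182.0.0.0/10 (182.0.0.0 - 182.63.255.255) -> MPLS-PE
  182.16.0.0/14 (182.16.0.0 - 182.19.255.255) -> DIST1
More-specific entries that do NOT match:
  182.17.112.184/29 (182.17.112.184 - 182.17.112.191) does not contain 182.17.112.182
  182.17.113.0/24 (182.17.113.0 - 182.17.113.255) does not contain 182.17.112.182
  182.17.96.0/21 (182.17.96.0 - 182.17.103.255) does not contain 182.17.112.182
  182.17.0.0/18 (182.17.0.0 - 182.17.63.255) does not contain 182.17.112.182
  182.17.192.0/18 (182.17.192.0 - 182.17.255.255) does not contain 182.17.112.182
  182.16.0.0/16 (182.16.0.0 - 182.16.255.255) does not contain 182.17.112.182
Longest matching prefix is /14 -> next hop DIST1.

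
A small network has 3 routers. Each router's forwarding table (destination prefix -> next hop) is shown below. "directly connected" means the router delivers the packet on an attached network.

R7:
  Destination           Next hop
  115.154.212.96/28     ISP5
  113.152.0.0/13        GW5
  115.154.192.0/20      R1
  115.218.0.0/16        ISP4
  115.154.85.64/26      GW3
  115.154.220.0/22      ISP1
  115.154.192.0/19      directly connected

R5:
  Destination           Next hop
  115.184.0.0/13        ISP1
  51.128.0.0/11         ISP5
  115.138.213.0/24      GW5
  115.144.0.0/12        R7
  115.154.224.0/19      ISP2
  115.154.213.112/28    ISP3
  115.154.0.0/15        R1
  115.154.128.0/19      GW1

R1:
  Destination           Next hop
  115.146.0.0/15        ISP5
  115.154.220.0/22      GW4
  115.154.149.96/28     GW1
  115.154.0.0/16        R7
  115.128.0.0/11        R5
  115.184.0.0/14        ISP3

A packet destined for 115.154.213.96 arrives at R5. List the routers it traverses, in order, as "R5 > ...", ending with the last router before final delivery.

R5 > R1 > R7

At R5: longest match for 115.154.213.96 is 115.154.0.0/15 -> R1
At R1: longest match for 115.154.213.96 is 115.154.0.0/16 -> R7
At R7: longest match for 115.154.213.96 is 115.154.192.0/19 -> directly connected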